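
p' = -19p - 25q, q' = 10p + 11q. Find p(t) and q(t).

p(t) = -2C_1e^(-4t)sin(5t) - C_1e^(-4t)cos(5t) - C_2e^(-4t)sin(5t) + 2C_2e^(-4t)cos(5t), q(t) = C_1e^(-4t)sin(5t) + C_1e^(-4t)cos(5t) + C_2e^(-4t)sin(5t) - C_2e^(-4t)cos(5t)

Coefficient matrix A = [[-19, -25], [10, 11]].
Characteristic polynomial det(A - λI) = λ^2 + 8λ + 41 = 0.
Eigenvalues λ = -4 ± 5i (complex conjugate pair).
For λ=-4+5i: an eigenvector is (-1,1) - i(-2,1) = (-1 + 2i, 1 - i).
A real fundamental pair from Re and Im of e^((-4+5i)t)v: X_1 = e^(-4t)(cos(5t)·(-1,1) + sin(5t)·(-2,1)), X_2 = e^(-4t)(sin(5t)·(-1,1) - cos(5t)·(-2,1)).
General solution: C_1X_1 + C_2X_2.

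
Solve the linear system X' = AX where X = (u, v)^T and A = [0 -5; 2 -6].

Coefficient matrix A = [[0, -5], [2, -6]].
Characteristic polynomial det(A - λI) = λ^2 + 6λ + 10 = 0.
Eigenvalues λ = -3 ± i (complex conjugate pair).
For λ=-3+i: an eigenvector is (-1,-1) - i(2,1) = (-1 - 2i, -1 - i).
A real fundamental pair from Re and Im of e^((-3+i)t)v: X_1 = e^(-3t)(cos(t)·(-1,-1) + sin(t)·(2,1)), X_2 = e^(-3t)(sin(t)·(-1,-1) - cos(t)·(2,1)).
General solution: K_1X_1 + K_2X_2.

u(t) = 2K_1e^(-3t)sin(t) - K_1e^(-3t)cos(t) - K_2e^(-3t)sin(t) - 2K_2e^(-3t)cos(t), v(t) = K_1e^(-3t)sin(t) - K_1e^(-3t)cos(t) - K_2e^(-3t)sin(t) - K_2e^(-3t)cos(t)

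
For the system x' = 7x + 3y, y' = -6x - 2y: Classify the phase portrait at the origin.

unstable node

A = [[7,3],[-6,-2]]; det(A-λI) = λ^2 - 5λ + 4.
λ = 1, 4: both positive.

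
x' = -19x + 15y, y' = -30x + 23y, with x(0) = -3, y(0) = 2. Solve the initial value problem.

Coefficient matrix A = [[-19, 15], [-30, 23]].
Characteristic polynomial det(A - λI) = λ^2 - 4λ + 13 = 0.
Eigenvalues λ = 2 ± 3i (complex conjugate pair).
For λ=2+3i: an eigenvector is (-1,-1) - i(2,3) = (-1 - 2i, -1 - 3i).
A real fundamental pair from Re and Im of e^((2+3i)t)v: X_1 = e^(2t)(cos(3t)·(-1,-1) + sin(3t)·(2,3)), X_2 = e^(2t)(sin(3t)·(-1,-1) - cos(3t)·(2,3)).
General solution: K_1X_1 + K_2X_2.
Applying x(0)=-3, y(0)=2 gives K_1=13, K_2=-5.

x(t) = 31e^(2t)sin(3t) - 3e^(2t)cos(3t), y(t) = 44e^(2t)sin(3t) + 2e^(2t)cos(3t)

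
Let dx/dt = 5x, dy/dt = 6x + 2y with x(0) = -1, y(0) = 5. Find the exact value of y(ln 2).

-36

A = [[5,0],[6,2]]; eigenvalues λ = 2, 5.
Eigenvectors: (0,1) for λ=2, (-1,-2) for λ=5.
From the initial condition, c_1 = 7, c_2 = 1.
y(ln 2) = (7)(2^2)(1) + (1)(2^5)(-2) = -36.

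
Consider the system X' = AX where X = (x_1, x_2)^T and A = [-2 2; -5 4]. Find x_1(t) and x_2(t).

x_1(t) = -C_1e^(t)sin(t) - C_1e^(t)cos(t) - C_2e^(t)sin(t) + C_2e^(t)cos(t), x_2(t) = -C_1e^(t)sin(t) - 2C_1e^(t)cos(t) - 2C_2e^(t)sin(t) + C_2e^(t)cos(t)

Coefficient matrix A = [[-2, 2], [-5, 4]].
Characteristic polynomial det(A - λI) = λ^2 - 2λ + 2 = 0.
Eigenvalues λ = 1 ± i (complex conjugate pair).
For λ=1+i: an eigenvector is (-1,-2) - i(-1,-1) = (-1 + i, -2 + i).
A real fundamental pair from Re and Im of e^((1+i)t)v: X_1 = e^(t)(cos(t)·(-1,-2) + sin(t)·(-1,-1)), X_2 = e^(t)(sin(t)·(-1,-2) - cos(t)·(-1,-1)).
General solution: C_1X_1 + C_2X_2.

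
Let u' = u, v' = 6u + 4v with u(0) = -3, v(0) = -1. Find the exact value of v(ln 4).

-1768

A = [[1,0],[6,4]]; eigenvalues λ = 1, 4.
Eigenvectors: (1,-2) for λ=1, (0,-1) for λ=4.
From the initial condition, c_1 = -3, c_2 = 7.
v(ln 4) = (-3)(4^1)(-2) + (7)(4^4)(-1) = -1768.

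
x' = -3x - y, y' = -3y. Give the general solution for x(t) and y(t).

Coefficient matrix A = [[-3, -1], [0, -3]].
Characteristic polynomial det(A - λI) = λ^2 + 6λ + 9 = 0.
Single eigenvalue λ = -3 with algebraic multiplicity 2.
Eigenvector v = (-1,0); generalized eigenvector w with (A-λI)w=v is (-2,1).
General solution: e^(-3t)[K_1·v + K_2·(t·v + w)].

x(t) = -K_1e^(-3t) - K_2te^(-3t) - 2K_2e^(-3t), y(t) = K_2e^(-3t)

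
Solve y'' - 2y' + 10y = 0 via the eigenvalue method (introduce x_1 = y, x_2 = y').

y(t) = K_1e^(t)cos(3t) + K_2e^(t)sin(3t)

Let x_1 = y, x_2 = y'. Then x_1' = x_2 and x_2' = -10x_1 + 2x_2.
A = [[0,1],[-10,2]]; det(A-λI) = λ^2 - 2λ + 10.
Eigenvalues λ = 1 ± 3i.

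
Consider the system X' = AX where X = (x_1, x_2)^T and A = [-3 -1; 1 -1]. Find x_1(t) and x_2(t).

x_1(t) = c_1e^(-2t) + c_2te^(-2t) - c_2e^(-2t), x_2(t) = -c_1e^(-2t) - c_2te^(-2t)

Coefficient matrix A = [[-3, -1], [1, -1]].
Characteristic polynomial det(A - λI) = λ^2 + 4λ + 4 = 0.
Single eigenvalue λ = -2 with algebraic multiplicity 2.
Eigenvector v = (1,-1); generalized eigenvector w with (A-λI)w=v is (-1,0).
General solution: e^(-2t)[c_1·v + c_2·(t·v + w)].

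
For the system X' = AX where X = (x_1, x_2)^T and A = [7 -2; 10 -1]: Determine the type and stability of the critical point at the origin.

unstable spiral

A = [[7,-2],[10,-1]]; det(A-λI) = λ^2 - 6λ + 13.
λ = 3 ± 2i: positive real part.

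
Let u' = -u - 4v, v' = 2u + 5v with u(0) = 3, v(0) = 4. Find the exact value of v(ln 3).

276

A = [[-1,-4],[2,5]]; eigenvalues λ = 1, 3.
Eigenvectors: (2,-1) for λ=1, (1,-1) for λ=3.
From the initial condition, c_1 = 7, c_2 = -11.
v(ln 3) = (7)(3^1)(-1) + (-11)(3^3)(-1) = 276.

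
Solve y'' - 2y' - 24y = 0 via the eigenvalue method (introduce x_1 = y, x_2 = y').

Let x_1 = y, x_2 = y'. Then x_1' = x_2 and x_2' = 24x_1 + 2x_2.
A = [[0,1],[24,2]]; det(A-λI) = λ^2 - 2λ - 24.
Eigenvalues λ = 6, -4 with eigenvectors (1,6), (1,-4).

y(t) = C_1e^(6t) + C_2e^(-4t)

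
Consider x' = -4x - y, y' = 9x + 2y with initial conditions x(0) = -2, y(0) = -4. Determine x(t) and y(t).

x(t) = 10te^(-t) - 2e^(-t), y(t) = -30te^(-t) - 4e^(-t)

Coefficient matrix A = [[-4, -1], [9, 2]].
Characteristic polynomial det(A - λI) = λ^2 + 2λ + 1 = 0.
Single eigenvalue λ = -1 with algebraic multiplicity 2.
Eigenvector v = (1,-3); generalized eigenvector w with (A-λI)w=v is (-1,2).
General solution: e^(-t)[c_1·v + c_2·(t·v + w)].
Applying x(0)=-2, y(0)=-4 gives c_1=8, c_2=10.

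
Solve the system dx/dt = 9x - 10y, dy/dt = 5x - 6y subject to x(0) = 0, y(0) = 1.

Coefficient matrix A = [[9, -10], [5, -6]].
Characteristic polynomial det(A - λI) = λ^2 - 3λ - 4 = 0.
Eigenvalues λ = 4, -1.
For λ=4: (A-λI) row 1 is [5, -10], so an eigenvector is (2, 1).
For λ=-1: (A-λI) row 1 is [10, -10], so an eigenvector is (-1, -1).
General solution: c_1e^(4t)(2,1) + c_2e^(-t)(-1,-1).
Applying x(0)=0, y(0)=1 gives c_1=-1, c_2=-2.

x(t) = -2e^(4t) + 2e^(-t), y(t) = -e^(4t) + 2e^(-t)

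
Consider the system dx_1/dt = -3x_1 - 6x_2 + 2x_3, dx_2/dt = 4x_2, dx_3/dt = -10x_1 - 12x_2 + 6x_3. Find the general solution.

x_1(t) = K_1e^(t) - 2K_2e^(4t) + 2K_3e^(2t), x_2(t) = K_2e^(4t), x_3(t) = 2K_1e^(t) - 4K_2e^(4t) + 5K_3e^(2t)

Coefficient matrix A = [[-3, -6, 2], [0, 4, 0], [-10, -12, 6]].
det(A - λI) = 0 gives eigenvalues λ = 1, 4, 2.
For λ=1: eigenvector (1,0,2).
For λ=4: eigenvector (-2,1,-4).
For λ=2: eigenvector (2,0,5).
General solution: K_1e^(t)(1,0,2) + K_2e^(4t)(-2,1,-4) + K_3e^(2t)(2,0,5).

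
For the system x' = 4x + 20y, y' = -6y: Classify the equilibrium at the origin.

A = [[4,20],[0,-6]]; det(A-λI) = λ^2 + 2λ - 24.
λ = -6, 4: opposite signs.

saddle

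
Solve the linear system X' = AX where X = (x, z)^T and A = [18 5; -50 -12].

Coefficient matrix A = [[18, 5], [-50, -12]].
Characteristic polynomial det(A - λI) = λ^2 - 6λ + 34 = 0.
Eigenvalues λ = 3 ± 5i (complex conjugate pair).
For λ=3+5i: an eigenvector is (0,-1) - i(-1,3) = (0 + i, -1 - 3i).
A real fundamental pair from Re and Im of e^((3+5i)t)v: X_1 = e^(3t)(cos(5t)·(0,-1) + sin(5t)·(-1,3)), X_2 = e^(3t)(sin(5t)·(0,-1) - cos(5t)·(-1,3)).
General solution: K_1X_1 + K_2X_2.

x(t) = -K_1e^(3t)sin(5t) + K_2e^(3t)cos(5t), z(t) = 3K_1e^(3t)sin(5t) - K_1e^(3t)cos(5t) - K_2e^(3t)sin(5t) - 3K_2e^(3t)cos(5t)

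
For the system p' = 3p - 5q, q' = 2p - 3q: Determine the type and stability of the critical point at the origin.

A = [[3,-5],[2,-3]]; det(A-λI) = λ^2 + 1.
λ = 0 ± i: zero real part.

center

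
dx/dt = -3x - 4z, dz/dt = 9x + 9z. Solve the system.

Coefficient matrix A = [[-3, -4], [9, 9]].
Characteristic polynomial det(A - λI) = λ^2 - 6λ + 9 = 0.
Single eigenvalue λ = 3 with algebraic multiplicity 2.
Eigenvector v = (2,-3); generalized eigenvector w with (A-λI)w=v is (1,-2).
General solution: e^(3t)[C_1·v + C_2·(t·v + w)].

x(t) = 2C_1e^(3t) + 2C_2te^(3t) + C_2e^(3t), z(t) = -3C_1e^(3t) - 3C_2te^(3t) - 2C_2e^(3t)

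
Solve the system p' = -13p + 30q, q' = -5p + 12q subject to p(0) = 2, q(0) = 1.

p(t) = 2e^(2t), q(t) = e^(2t)

Coefficient matrix A = [[-13, 30], [-5, 12]].
Characteristic polynomial det(A - λI) = λ^2 + λ - 6 = 0.
Eigenvalues λ = 2, -3.
For λ=2: (A-λI) row 1 is [-15, 30], so an eigenvector is (-2, -1).
For λ=-3: (A-λI) row 1 is [-10, 30], so an eigenvector is (-3, -1).
General solution: K_1e^(2t)(-2,-1) + K_2e^(-3t)(-3,-1).
Applying p(0)=2, q(0)=1 gives K_1=-1, K_2=0.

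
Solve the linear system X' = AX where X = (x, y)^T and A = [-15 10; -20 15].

x(t) = c_1e^(5t) - c_2e^(-5t), y(t) = 2c_1e^(5t) - c_2e^(-5t)

Coefficient matrix A = [[-15, 10], [-20, 15]].
Characteristic polynomial det(A - λI) = λ^2 - 25 = 0.
Eigenvalues λ = 5, -5.
For λ=5: (A-λI) row 1 is [-20, 10], so an eigenvector is (1, 2).
For λ=-5: (A-λI) row 1 is [-10, 10], so an eigenvector is (-1, -1).
General solution: c_1e^(5t)(1,2) + c_2e^(-5t)(-1,-1).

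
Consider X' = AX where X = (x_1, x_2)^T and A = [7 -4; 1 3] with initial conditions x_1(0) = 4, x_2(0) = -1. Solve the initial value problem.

Coefficient matrix A = [[7, -4], [1, 3]].
Characteristic polynomial det(A - λI) = λ^2 - 10λ + 25 = 0.
Single eigenvalue λ = 5 with algebraic multiplicity 2.
Eigenvector v = (2,1); generalized eigenvector w with (A-λI)w=v is (-1,-1).
General solution: e^(5t)[C_1·v + C_2·(t·v + w)].
Applying x_1(0)=4, x_2(0)=-1 gives C_1=5, C_2=6.

x_1(t) = 12te^(5t) + 4e^(5t), x_2(t) = 6te^(5t) - e^(5t)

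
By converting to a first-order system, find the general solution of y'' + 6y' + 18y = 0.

y(t) = K_1e^(-3t)cos(3t) + K_2e^(-3t)sin(3t)

Let x_1 = y, x_2 = y'. Then x_1' = x_2 and x_2' = -18x_1 - 6x_2.
A = [[0,1],[-18,-6]]; det(A-λI) = λ^2 + 6λ + 18.
Eigenvalues λ = -3 ± 3i.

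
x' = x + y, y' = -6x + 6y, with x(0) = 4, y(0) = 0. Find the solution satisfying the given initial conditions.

Coefficient matrix A = [[1, 1], [-6, 6]].
Characteristic polynomial det(A - λI) = λ^2 - 7λ + 12 = 0.
Eigenvalues λ = 4, 3.
For λ=4: (A-λI) row 1 is [-3, 1], so an eigenvector is (-1, -3).
For λ=3: (A-λI) row 1 is [-2, 1], so an eigenvector is (-1, -2).
General solution: c_1e^(4t)(-1,-3) + c_2e^(3t)(-1,-2).
Applying x(0)=4, y(0)=0 gives c_1=8, c_2=-12.

x(t) = -8e^(4t) + 12e^(3t), y(t) = -24e^(4t) + 24e^(3t)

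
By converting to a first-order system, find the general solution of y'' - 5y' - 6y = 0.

Let x_1 = y, x_2 = y'. Then x_1' = x_2 and x_2' = 6x_1 + 5x_2.
A = [[0,1],[6,5]]; det(A-λI) = λ^2 - 5λ - 6.
Eigenvalues λ = -1, 6 with eigenvectors (1,-1), (1,6).

y(t) = C_1e^(-t) + C_2e^(6t)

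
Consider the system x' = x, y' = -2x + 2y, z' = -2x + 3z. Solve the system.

Coefficient matrix A = [[1, 0, 0], [-2, 2, 0], [-2, 0, 3]].
det(A - λI) = 0 gives eigenvalues λ = 1, 2, 3.
For λ=1: eigenvector (1,2,1).
For λ=2: eigenvector (0,1,0).
For λ=3: eigenvector (0,0,1).
General solution: c_1e^(t)(1,2,1) + c_2e^(2t)(0,1,0) + c_3e^(3t)(0,0,1).

x(t) = c_1e^(t), y(t) = 2c_1e^(t) + c_2e^(2t), z(t) = c_1e^(t) + c_3e^(3t)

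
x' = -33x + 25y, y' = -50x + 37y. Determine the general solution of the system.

x(t) = C_1e^(2t)sin(5t) + 2C_1e^(2t)cos(5t) + 2C_2e^(2t)sin(5t) - C_2e^(2t)cos(5t), y(t) = C_1e^(2t)sin(5t) + 3C_1e^(2t)cos(5t) + 3C_2e^(2t)sin(5t) - C_2e^(2t)cos(5t)

Coefficient matrix A = [[-33, 25], [-50, 37]].
Characteristic polynomial det(A - λI) = λ^2 - 4λ + 29 = 0.
Eigenvalues λ = 2 ± 5i (complex conjugate pair).
For λ=2+5i: an eigenvector is (2,3) - i(1,1) = (2 - i, 3 - i).
A real fundamental pair from Re and Im of e^((2+5i)t)v: X_1 = e^(2t)(cos(5t)·(2,3) + sin(5t)·(1,1)), X_2 = e^(2t)(sin(5t)·(2,3) - cos(5t)·(1,1)).
General solution: C_1X_1 + C_2X_2.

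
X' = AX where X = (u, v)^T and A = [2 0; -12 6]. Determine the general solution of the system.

Coefficient matrix A = [[2, 0], [-12, 6]].
Characteristic polynomial det(A - λI) = λ^2 - 8λ + 12 = 0.
Eigenvalues λ = 2, 6.
For λ=2: (A-λI) row 2 is [-12, 4], so an eigenvector is (-1, -3).
For λ=6: (A-λI) row 1 is [-4, 0], so an eigenvector is (0, 1).
General solution: C_1e^(2t)(-1,-3) + C_2e^(6t)(0,1).

u(t) = -C_1e^(2t), v(t) = -3C_1e^(2t) + C_2e^(6t)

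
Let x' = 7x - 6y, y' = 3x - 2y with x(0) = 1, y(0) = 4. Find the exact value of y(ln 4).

A = [[7,-6],[3,-2]]; eigenvalues λ = 4, 1.
Eigenvectors: (2,1) for λ=4, (-1,-1) for λ=1.
From the initial condition, c_1 = -3, c_2 = -7.
y(ln 4) = (-3)(4^4)(1) + (-7)(4^1)(-1) = -740.

-740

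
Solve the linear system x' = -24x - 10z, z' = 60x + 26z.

x(t) = K_1e^(6t) + K_2e^(-4t), z(t) = -3K_1e^(6t) - 2K_2e^(-4t)

Coefficient matrix A = [[-24, -10], [60, 26]].
Characteristic polynomial det(A - λI) = λ^2 - 2λ - 24 = 0.
Eigenvalues λ = 6, -4.
For λ=6: (A-λI) row 1 is [-30, -10], so an eigenvector is (1, -3).
For λ=-4: (A-λI) row 1 is [-20, -10], so an eigenvector is (1, -2).
General solution: K_1e^(6t)(1,-3) + K_2e^(-4t)(1,-2).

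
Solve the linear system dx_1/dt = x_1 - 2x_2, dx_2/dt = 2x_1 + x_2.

x_1(t) = -K_1e^(t)sin(2t) + K_2e^(t)cos(2t), x_2(t) = K_1e^(t)cos(2t) + K_2e^(t)sin(2t)

Coefficient matrix A = [[1, -2], [2, 1]].
Characteristic polynomial det(A - λI) = λ^2 - 2λ + 5 = 0.
Eigenvalues λ = 1 ± 2i (complex conjugate pair).
For λ=1+2i: an eigenvector is (0,1) - i(-1,0) = (0 + i, 1).
A real fundamental pair from Re and Im of e^((1+2i)t)v: X_1 = e^(t)(cos(2t)·(0,1) + sin(2t)·(-1,0)), X_2 = e^(t)(sin(2t)·(0,1) - cos(2t)·(-1,0)).
General solution: K_1X_1 + K_2X_2.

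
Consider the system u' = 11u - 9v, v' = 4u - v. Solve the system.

u(t) = 3C_1e^(5t) + 3C_2te^(5t) + 2C_2e^(5t), v(t) = 2C_1e^(5t) + 2C_2te^(5t) + C_2e^(5t)

Coefficient matrix A = [[11, -9], [4, -1]].
Characteristic polynomial det(A - λI) = λ^2 - 10λ + 25 = 0.
Single eigenvalue λ = 5 with algebraic multiplicity 2.
Eigenvector v = (3,2); generalized eigenvector w with (A-λI)w=v is (2,1).
General solution: e^(5t)[C_1·v + C_2·(t·v + w)].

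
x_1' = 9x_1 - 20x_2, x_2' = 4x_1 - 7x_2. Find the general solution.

Coefficient matrix A = [[9, -20], [4, -7]].
Characteristic polynomial det(A - λI) = λ^2 - 2λ + 17 = 0.
Eigenvalues λ = 1 ± 4i (complex conjugate pair).
For λ=1+4i: an eigenvector is (-1,0) - i(-2,-1) = (-1 + 2i, 0 + i).
A real fundamental pair from Re and Im of e^((1+4i)t)v: X_1 = e^(t)(cos(4t)·(-1,0) + sin(4t)·(-2,-1)), X_2 = e^(t)(sin(4t)·(-1,0) - cos(4t)·(-2,-1)).
General solution: K_1X_1 + K_2X_2.

x_1(t) = -2K_1e^(t)sin(4t) - K_1e^(t)cos(4t) - K_2e^(t)sin(4t) + 2K_2e^(t)cos(4t), x_2(t) = -K_1e^(t)sin(4t) + K_2e^(t)cos(4t)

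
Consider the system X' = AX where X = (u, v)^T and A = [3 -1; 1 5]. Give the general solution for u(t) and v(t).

Coefficient matrix A = [[3, -1], [1, 5]].
Characteristic polynomial det(A - λI) = λ^2 - 8λ + 16 = 0.
Single eigenvalue λ = 4 with algebraic multiplicity 2.
Eigenvector v = (-1,1); generalized eigenvector w with (A-λI)w=v is (-1,2).
General solution: e^(4t)[K_1·v + K_2·(t·v + w)].

u(t) = -K_1e^(4t) - K_2te^(4t) - K_2e^(4t), v(t) = K_1e^(4t) + K_2te^(4t) + 2K_2e^(4t)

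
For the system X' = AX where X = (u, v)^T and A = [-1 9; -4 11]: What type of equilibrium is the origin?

A = [[-1,9],[-4,11]]; det(A-λI) = λ^2 - 10λ + 25.
repeated λ = 5 with a single eigenvector.

unstable improper node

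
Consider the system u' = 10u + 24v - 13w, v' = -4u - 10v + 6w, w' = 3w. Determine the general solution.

u(t) = -5K_1e^(3t) - 2K_2e^(-2t) + 3K_3e^(2t), v(t) = 2K_1e^(3t) + K_2e^(-2t) - K_3e^(2t), w(t) = K_1e^(3t)

Coefficient matrix A = [[10, 24, -13], [-4, -10, 6], [0, 0, 3]].
det(A - λI) = 0 gives eigenvalues λ = 3, -2, 2.
For λ=3: eigenvector (-5,2,1).
For λ=-2: eigenvector (-2,1,0).
For λ=2: eigenvector (3,-1,0).
General solution: K_1e^(3t)(-5,2,1) + K_2e^(-2t)(-2,1,0) + K_3e^(2t)(3,-1,0).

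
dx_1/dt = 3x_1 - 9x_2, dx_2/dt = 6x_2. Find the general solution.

x_1(t) = -3C_1e^(6t) + C_2e^(3t), x_2(t) = C_1e^(6t)

Coefficient matrix A = [[3, -9], [0, 6]].
Characteristic polynomial det(A - λI) = λ^2 - 9λ + 18 = 0.
Eigenvalues λ = 6, 3.
For λ=6: (A-λI) row 1 is [-3, -9], so an eigenvector is (-3, 1).
For λ=3: (A-λI) row 1 is [0, -9], so an eigenvector is (1, 0).
General solution: C_1e^(6t)(-3,1) + C_2e^(3t)(1,0).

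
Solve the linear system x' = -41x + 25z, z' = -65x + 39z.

Coefficient matrix A = [[-41, 25], [-65, 39]].
Characteristic polynomial det(A - λI) = λ^2 + 2λ + 26 = 0.
Eigenvalues λ = -1 ± 5i (complex conjugate pair).
For λ=-1+5i: an eigenvector is (2,3) - i(-1,-2) = (2 + i, 3 + 2i).
A real fundamental pair from Re and Im of e^((-1+5i)t)v: X_1 = e^(-t)(cos(5t)·(2,3) + sin(5t)·(-1,-2)), X_2 = e^(-t)(sin(5t)·(2,3) - cos(5t)·(-1,-2)).
General solution: K_1X_1 + K_2X_2.

x(t) = -K_1e^(-t)sin(5t) + 2K_1e^(-t)cos(5t) + 2K_2e^(-t)sin(5t) + K_2e^(-t)cos(5t), z(t) = -2K_1e^(-t)sin(5t) + 3K_1e^(-t)cos(5t) + 3K_2e^(-t)sin(5t) + 2K_2e^(-t)cos(5t)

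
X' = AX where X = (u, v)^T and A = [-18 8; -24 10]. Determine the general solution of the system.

Coefficient matrix A = [[-18, 8], [-24, 10]].
Characteristic polynomial det(A - λI) = λ^2 + 8λ + 12 = 0.
Eigenvalues λ = -6, -2.
For λ=-6: (A-λI) row 1 is [-12, 8], so an eigenvector is (-2, -3).
For λ=-2: (A-λI) row 1 is [-16, 8], so an eigenvector is (1, 2).
General solution: c_1e^(-6t)(-2,-3) + c_2e^(-2t)(1,2).

u(t) = -2c_1e^(-6t) + c_2e^(-2t), v(t) = -3c_1e^(-6t) + 2c_2e^(-2t)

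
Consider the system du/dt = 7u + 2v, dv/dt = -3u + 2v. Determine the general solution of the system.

u(t) = 2K_1e^(4t) - K_2e^(5t), v(t) = -3K_1e^(4t) + K_2e^(5t)

Coefficient matrix A = [[7, 2], [-3, 2]].
Characteristic polynomial det(A - λI) = λ^2 - 9λ + 20 = 0.
Eigenvalues λ = 4, 5.
For λ=4: (A-λI) row 1 is [3, 2], so an eigenvector is (2, -3).
For λ=5: (A-λI) row 1 is [2, 2], so an eigenvector is (-1, 1).
General solution: K_1e^(4t)(2,-3) + K_2e^(5t)(-1,1).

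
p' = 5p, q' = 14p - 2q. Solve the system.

p(t) = -C_1e^(5t), q(t) = -2C_1e^(5t) + C_2e^(-2t)

Coefficient matrix A = [[5, 0], [14, -2]].
Characteristic polynomial det(A - λI) = λ^2 - 3λ - 10 = 0.
Eigenvalues λ = 5, -2.
For λ=5: (A-λI) row 2 is [14, -7], so an eigenvector is (-1, -2).
For λ=-2: (A-λI) row 1 is [7, 0], so an eigenvector is (0, 1).
General solution: C_1e^(5t)(-1,-2) + C_2e^(-2t)(0,1).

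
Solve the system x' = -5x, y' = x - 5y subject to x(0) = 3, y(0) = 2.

Coefficient matrix A = [[-5, 0], [1, -5]].
Characteristic polynomial det(A - λI) = λ^2 + 10λ + 25 = 0.
Single eigenvalue λ = -5 with algebraic multiplicity 2.
Eigenvector v = (0,1); generalized eigenvector w with (A-λI)w=v is (1,-2).
General solution: e^(-5t)[K_1·v + K_2·(t·v + w)].
Applying x(0)=3, y(0)=2 gives K_1=8, K_2=3.

x(t) = 3e^(-5t), y(t) = 3te^(-5t) + 2e^(-5t)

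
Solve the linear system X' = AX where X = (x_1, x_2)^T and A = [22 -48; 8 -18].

Coefficient matrix A = [[22, -48], [8, -18]].
Characteristic polynomial det(A - λI) = λ^2 - 4λ - 12 = 0.
Eigenvalues λ = 6, -2.
For λ=6: (A-λI) row 1 is [16, -48], so an eigenvector is (3, 1).
For λ=-2: (A-λI) row 1 is [24, -48], so an eigenvector is (-2, -1).
General solution: c_1e^(6t)(3,1) + c_2e^(-2t)(-2,-1).

x_1(t) = 3c_1e^(6t) - 2c_2e^(-2t), x_2(t) = c_1e^(6t) - c_2e^(-2t)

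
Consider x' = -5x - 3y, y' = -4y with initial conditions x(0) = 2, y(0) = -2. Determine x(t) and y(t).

x(t) = 6e^(-4t) - 4e^(-5t), y(t) = -2e^(-4t)

Coefficient matrix A = [[-5, -3], [0, -4]].
Characteristic polynomial det(A - λI) = λ^2 + 9λ + 20 = 0.
Eigenvalues λ = -4, -5.
For λ=-4: (A-λI) row 1 is [-1, -3], so an eigenvector is (3, -1).
For λ=-5: (A-λI) row 1 is [0, -3], so an eigenvector is (-1, 0).
General solution: K_1e^(-4t)(3,-1) + K_2e^(-5t)(-1,0).
Applying x(0)=2, y(0)=-2 gives K_1=2, K_2=4.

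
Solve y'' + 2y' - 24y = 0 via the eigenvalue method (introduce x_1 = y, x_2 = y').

Let x_1 = y, x_2 = y'. Then x_1' = x_2 and x_2' = 24x_1 - 2x_2.
A = [[0,1],[24,-2]]; det(A-λI) = λ^2 + 2λ - 24.
Eigenvalues λ = 4, -6 with eigenvectors (1,4), (1,-6).

y(t) = C_1e^(4t) + C_2e^(-6t)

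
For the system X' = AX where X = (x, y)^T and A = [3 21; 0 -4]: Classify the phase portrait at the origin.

saddle

A = [[3,21],[0,-4]]; det(A-λI) = λ^2 + λ - 12.
λ = 3, -4: opposite signs.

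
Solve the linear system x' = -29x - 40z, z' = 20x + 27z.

Coefficient matrix A = [[-29, -40], [20, 27]].
Characteristic polynomial det(A - λI) = λ^2 + 2λ + 17 = 0.
Eigenvalues λ = -1 ± 4i (complex conjugate pair).
For λ=-1+4i: an eigenvector is (-3,2) - i(1,-1) = (-3 - i, 2 + i).
A real fundamental pair from Re and Im of e^((-1+4i)t)v: X_1 = e^(-t)(cos(4t)·(-3,2) + sin(4t)·(1,-1)), X_2 = e^(-t)(sin(4t)·(-3,2) - cos(4t)·(1,-1)).
General solution: C_1X_1 + C_2X_2.

x(t) = C_1e^(-t)sin(4t) - 3C_1e^(-t)cos(4t) - 3C_2e^(-t)sin(4t) - C_2e^(-t)cos(4t), z(t) = -C_1e^(-t)sin(4t) + 2C_1e^(-t)cos(4t) + 2C_2e^(-t)sin(4t) + C_2e^(-t)cos(4t)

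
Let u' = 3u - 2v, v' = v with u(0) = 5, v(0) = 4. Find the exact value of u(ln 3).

A = [[3,-2],[0,1]]; eigenvalues λ = 3, 1.
Eigenvectors: (-1,0) for λ=3, (1,1) for λ=1.
From the initial condition, c_1 = -1, c_2 = 4.
u(ln 3) = (-1)(3^3)(-1) + (4)(3^1)(1) = 39.

39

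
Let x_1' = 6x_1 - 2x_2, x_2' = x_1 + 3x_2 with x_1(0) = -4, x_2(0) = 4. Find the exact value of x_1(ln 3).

-2916

A = [[6,-2],[1,3]]; eigenvalues λ = 4, 5.
Eigenvectors: (-1,-1) for λ=4, (-2,-1) for λ=5.
From the initial condition, c_1 = -12, c_2 = 8.
x_1(ln 3) = (-12)(3^4)(-1) + (8)(3^5)(-2) = -2916.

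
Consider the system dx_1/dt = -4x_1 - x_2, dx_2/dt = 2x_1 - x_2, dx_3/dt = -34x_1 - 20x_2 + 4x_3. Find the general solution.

Coefficient matrix A = [[-4, -1, 0], [2, -1, 0], [-34, -20, 4]].
det(A - λI) = 0 gives eigenvalues λ = -3, -2, 4.
For λ=-3: eigenvector (-1,1,-2).
For λ=-2: eigenvector (-1,2,1).
For λ=4: eigenvector (0,0,1).
General solution: K_1e^(-3t)(-1,1,-2) + K_2e^(-2t)(-1,2,1) + K_3e^(4t)(0,0,1).

x_1(t) = -K_1e^(-3t) - K_2e^(-2t), x_2(t) = K_1e^(-3t) + 2K_2e^(-2t), x_3(t) = -2K_1e^(-3t) + K_2e^(-2t) + K_3e^(4t)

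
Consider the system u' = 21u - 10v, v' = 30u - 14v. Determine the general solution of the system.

u(t) = -K_1e^(t) - 2K_2e^(6t), v(t) = -2K_1e^(t) - 3K_2e^(6t)

Coefficient matrix A = [[21, -10], [30, -14]].
Characteristic polynomial det(A - λI) = λ^2 - 7λ + 6 = 0.
Eigenvalues λ = 1, 6.
For λ=1: (A-λI) row 1 is [20, -10], so an eigenvector is (-1, -2).
For λ=6: (A-λI) row 1 is [15, -10], so an eigenvector is (-2, -3).
General solution: K_1e^(t)(-1,-2) + K_2e^(6t)(-2,-3).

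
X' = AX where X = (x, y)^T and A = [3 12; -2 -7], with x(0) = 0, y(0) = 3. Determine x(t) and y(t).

Coefficient matrix A = [[3, 12], [-2, -7]].
Characteristic polynomial det(A - λI) = λ^2 + 4λ + 3 = 0.
Eigenvalues λ = -3, -1.
For λ=-3: (A-λI) row 1 is [6, 12], so an eigenvector is (-2, 1).
For λ=-1: (A-λI) row 1 is [4, 12], so an eigenvector is (3, -1).
General solution: c_1e^(-3t)(-2,1) + c_2e^(-t)(3,-1).
Applying x(0)=0, y(0)=3 gives c_1=9, c_2=6.

x(t) = 18e^(-t) - 18e^(-3t), y(t) = -6e^(-t) + 9e^(-3t)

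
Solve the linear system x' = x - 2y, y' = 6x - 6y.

x(t) = C_1e^(-3t) + 2C_2e^(-2t), y(t) = 2C_1e^(-3t) + 3C_2e^(-2t)

Coefficient matrix A = [[1, -2], [6, -6]].
Characteristic polynomial det(A - λI) = λ^2 + 5λ + 6 = 0.
Eigenvalues λ = -3, -2.
For λ=-3: (A-λI) row 1 is [4, -2], so an eigenvector is (1, 2).
For λ=-2: (A-λI) row 1 is [3, -2], so an eigenvector is (2, 3).
General solution: C_1e^(-3t)(1,2) + C_2e^(-2t)(2,3).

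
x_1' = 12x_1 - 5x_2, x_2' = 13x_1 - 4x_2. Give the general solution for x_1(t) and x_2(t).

x_1(t) = -K_1e^(4t)sin(t) - 2K_1e^(4t)cos(t) - 2K_2e^(4t)sin(t) + K_2e^(4t)cos(t), x_2(t) = -2K_1e^(4t)sin(t) - 3K_1e^(4t)cos(t) - 3K_2e^(4t)sin(t) + 2K_2e^(4t)cos(t)

Coefficient matrix A = [[12, -5], [13, -4]].
Characteristic polynomial det(A - λI) = λ^2 - 8λ + 17 = 0.
Eigenvalues λ = 4 ± i (complex conjugate pair).
For λ=4+i: an eigenvector is (-2,-3) - i(-1,-2) = (-2 + i, -3 + 2i).
A real fundamental pair from Re and Im of e^((4+i)t)v: X_1 = e^(4t)(cos(t)·(-2,-3) + sin(t)·(-1,-2)), X_2 = e^(4t)(sin(t)·(-2,-3) - cos(t)·(-1,-2)).
General solution: K_1X_1 + K_2X_2.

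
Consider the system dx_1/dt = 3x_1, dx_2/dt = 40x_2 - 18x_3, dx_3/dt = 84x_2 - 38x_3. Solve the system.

x_1(t) = C_1e^(3t), x_2(t) = C_2e^(4t) - 3C_3e^(-2t), x_3(t) = 2C_2e^(4t) - 7C_3e^(-2t)

Coefficient matrix A = [[3, 0, 0], [0, 40, -18], [0, 84, -38]].
det(A - λI) = 0 gives eigenvalues λ = 3, 4, -2.
For λ=3: eigenvector (1,0,0).
For λ=4: eigenvector (0,1,2).
For λ=-2: eigenvector (0,-3,-7).
General solution: C_1e^(3t)(1,0,0) + C_2e^(4t)(0,1,2) + C_3e^(-2t)(0,-3,-7).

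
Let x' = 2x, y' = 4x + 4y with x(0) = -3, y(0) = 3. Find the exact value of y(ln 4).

-672

A = [[2,0],[4,4]]; eigenvalues λ = 2, 4.
Eigenvectors: (1,-2) for λ=2, (0,-1) for λ=4.
From the initial condition, c_1 = -3, c_2 = 3.
y(ln 4) = (-3)(4^2)(-2) + (3)(4^4)(-1) = -672.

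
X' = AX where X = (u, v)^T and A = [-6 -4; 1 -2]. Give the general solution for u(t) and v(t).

u(t) = 2c_1e^(-4t) + 2c_2te^(-4t) + 3c_2e^(-4t), v(t) = -c_1e^(-4t) - c_2te^(-4t) - 2c_2e^(-4t)

Coefficient matrix A = [[-6, -4], [1, -2]].
Characteristic polynomial det(A - λI) = λ^2 + 8λ + 16 = 0.
Single eigenvalue λ = -4 with algebraic multiplicity 2.
Eigenvector v = (2,-1); generalized eigenvector w with (A-λI)w=v is (3,-2).
General solution: e^(-4t)[c_1·v + c_2·(t·v + w)].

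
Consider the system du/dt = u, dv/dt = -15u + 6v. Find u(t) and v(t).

Coefficient matrix A = [[1, 0], [-15, 6]].
Characteristic polynomial det(A - λI) = λ^2 - 7λ + 6 = 0.
Eigenvalues λ = 6, 1.
For λ=6: (A-λI) row 1 is [-5, 0], so an eigenvector is (0, -1).
For λ=1: (A-λI) row 2 is [-15, 5], so an eigenvector is (-1, -3).
General solution: c_1e^(6t)(0,-1) + c_2e^(t)(-1,-3).

u(t) = -c_2e^(t), v(t) = -c_1e^(6t) - 3c_2e^(t)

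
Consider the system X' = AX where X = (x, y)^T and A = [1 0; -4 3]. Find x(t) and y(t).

x(t) = -K_1e^(t), y(t) = -2K_1e^(t) + K_2e^(3t)

Coefficient matrix A = [[1, 0], [-4, 3]].
Characteristic polynomial det(A - λI) = λ^2 - 4λ + 3 = 0.
Eigenvalues λ = 1, 3.
For λ=1: (A-λI) row 2 is [-4, 2], so an eigenvector is (-1, -2).
For λ=3: (A-λI) row 1 is [-2, 0], so an eigenvector is (0, 1).
General solution: K_1e^(t)(-1,-2) + K_2e^(3t)(0,1).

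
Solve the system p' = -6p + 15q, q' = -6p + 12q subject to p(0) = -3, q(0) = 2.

p(t) = 19e^(3t)sin(3t) - 3e^(3t)cos(3t), q(t) = 12e^(3t)sin(3t) + 2e^(3t)cos(3t)

Coefficient matrix A = [[-6, 15], [-6, 12]].
Characteristic polynomial det(A - λI) = λ^2 - 6λ + 18 = 0.
Eigenvalues λ = 3 ± 3i (complex conjugate pair).
For λ=3+3i: an eigenvector is (2,1) - i(-1,-1) = (2 + i, 1 + i).
A real fundamental pair from Re and Im of e^((3+3i)t)v: X_1 = e^(3t)(cos(3t)·(2,1) + sin(3t)·(-1,-1)), X_2 = e^(3t)(sin(3t)·(2,1) - cos(3t)·(-1,-1)).
General solution: c_1X_1 + c_2X_2.
Applying p(0)=-3, q(0)=2 gives c_1=-5, c_2=7.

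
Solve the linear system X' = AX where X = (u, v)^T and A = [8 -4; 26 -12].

u(t) = C_1e^(-2t)sin(2t) - C_1e^(-2t)cos(2t) - C_2e^(-2t)sin(2t) - C_2e^(-2t)cos(2t), v(t) = 2C_1e^(-2t)sin(2t) - 3C_1e^(-2t)cos(2t) - 3C_2e^(-2t)sin(2t) - 2C_2e^(-2t)cos(2t)

Coefficient matrix A = [[8, -4], [26, -12]].
Characteristic polynomial det(A - λI) = λ^2 + 4λ + 8 = 0.
Eigenvalues λ = -2 ± 2i (complex conjugate pair).
For λ=-2+2i: an eigenvector is (-1,-3) - i(1,2) = (-1 - i, -3 - 2i).
A real fundamental pair from Re and Im of e^((-2+2i)t)v: X_1 = e^(-2t)(cos(2t)·(-1,-3) + sin(2t)·(1,2)), X_2 = e^(-2t)(sin(2t)·(-1,-3) - cos(2t)·(1,2)).
General solution: C_1X_1 + C_2X_2.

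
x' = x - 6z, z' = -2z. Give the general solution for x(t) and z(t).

x(t) = K_1e^(t) - 2K_2e^(-2t), z(t) = -K_2e^(-2t)

Coefficient matrix A = [[1, -6], [0, -2]].
Characteristic polynomial det(A - λI) = λ^2 + λ - 2 = 0.
Eigenvalues λ = 1, -2.
For λ=1: (A-λI) row 1 is [0, -6], so an eigenvector is (1, 0).
For λ=-2: (A-λI) row 1 is [3, -6], so an eigenvector is (-2, -1).
General solution: K_1e^(t)(1,0) + K_2e^(-2t)(-2,-1).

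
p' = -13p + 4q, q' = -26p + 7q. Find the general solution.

p(t) = -C_1e^(-3t)sin(2t) + C_1e^(-3t)cos(2t) + C_2e^(-3t)sin(2t) + C_2e^(-3t)cos(2t), q(t) = -3C_1e^(-3t)sin(2t) + 2C_1e^(-3t)cos(2t) + 2C_2e^(-3t)sin(2t) + 3C_2e^(-3t)cos(2t)

Coefficient matrix A = [[-13, 4], [-26, 7]].
Characteristic polynomial det(A - λI) = λ^2 + 6λ + 13 = 0.
Eigenvalues λ = -3 ± 2i (complex conjugate pair).
For λ=-3+2i: an eigenvector is (1,2) - i(-1,-3) = (1 + i, 2 + 3i).
A real fundamental pair from Re and Im of e^((-3+2i)t)v: X_1 = e^(-3t)(cos(2t)·(1,2) + sin(2t)·(-1,-3)), X_2 = e^(-3t)(sin(2t)·(1,2) - cos(2t)·(-1,-3)).
General solution: C_1X_1 + C_2X_2.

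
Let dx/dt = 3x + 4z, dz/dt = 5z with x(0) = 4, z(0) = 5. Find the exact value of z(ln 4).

A = [[3,4],[0,5]]; eigenvalues λ = 3, 5.
Eigenvectors: (1,0) for λ=3, (2,1) for λ=5.
From the initial condition, c_1 = -6, c_2 = 5.
z(ln 4) = (-6)(4^3)(0) + (5)(4^5)(1) = 5120.

5120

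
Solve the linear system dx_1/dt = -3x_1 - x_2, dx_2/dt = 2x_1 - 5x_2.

Coefficient matrix A = [[-3, -1], [2, -5]].
Characteristic polynomial det(A - λI) = λ^2 + 8λ + 17 = 0.
Eigenvalues λ = -4 ± i (complex conjugate pair).
For λ=-4+i: an eigenvector is (0,-1) - i(1,1) = (0 - i, -1 - i).
A real fundamental pair from Re and Im of e^((-4+i)t)v: X_1 = e^(-4t)(cos(t)·(0,-1) + sin(t)·(1,1)), X_2 = e^(-4t)(sin(t)·(0,-1) - cos(t)·(1,1)).
General solution: C_1X_1 + C_2X_2.

x_1(t) = C_1e^(-4t)sin(t) - C_2e^(-4t)cos(t), x_2(t) = C_1e^(-4t)sin(t) - C_1e^(-4t)cos(t) - C_2e^(-4t)sin(t) - C_2e^(-4t)cos(t)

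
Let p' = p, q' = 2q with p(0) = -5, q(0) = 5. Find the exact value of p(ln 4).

-20

A = [[1,0],[0,2]]; eigenvalues λ = 2, 1.
Eigenvectors: (0,-1) for λ=2, (1,0) for λ=1.
From the initial condition, c_1 = -5, c_2 = -5.
p(ln 4) = (-5)(4^2)(0) + (-5)(4^1)(1) = -20.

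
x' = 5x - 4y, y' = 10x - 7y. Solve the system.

x(t) = -C_1e^(-t)sin(2t) + C_1e^(-t)cos(2t) + C_2e^(-t)sin(2t) + C_2e^(-t)cos(2t), y(t) = -C_1e^(-t)sin(2t) + 2C_1e^(-t)cos(2t) + 2C_2e^(-t)sin(2t) + C_2e^(-t)cos(2t)

Coefficient matrix A = [[5, -4], [10, -7]].
Characteristic polynomial det(A - λI) = λ^2 + 2λ + 5 = 0.
Eigenvalues λ = -1 ± 2i (complex conjugate pair).
For λ=-1+2i: an eigenvector is (1,2) - i(-1,-1) = (1 + i, 2 + i).
A real fundamental pair from Re and Im of e^((-1+2i)t)v: X_1 = e^(-t)(cos(2t)·(1,2) + sin(2t)·(-1,-1)), X_2 = e^(-t)(sin(2t)·(1,2) - cos(2t)·(-1,-1)).
General solution: C_1X_1 + C_2X_2.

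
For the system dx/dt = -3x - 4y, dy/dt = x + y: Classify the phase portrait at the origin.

A = [[-3,-4],[1,1]]; det(A-λI) = λ^2 + 2λ + 1.
repeated λ = -1 with a single eigenvector.

stable improper node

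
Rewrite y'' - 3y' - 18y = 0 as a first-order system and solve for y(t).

Let x_1 = y, x_2 = y'. Then x_1' = x_2 and x_2' = 18x_1 + 3x_2.
A = [[0,1],[18,3]]; det(A-λI) = λ^2 - 3λ - 18.
Eigenvalues λ = 6, -3 with eigenvectors (1,6), (1,-3).

y(t) = K_1e^(6t) + K_2e^(-3t)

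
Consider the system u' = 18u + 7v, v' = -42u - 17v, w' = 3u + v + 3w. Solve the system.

Coefficient matrix A = [[18, 7, 0], [-42, -17, 0], [3, 1, 3]].
det(A - λI) = 0 gives eigenvalues λ = 4, 3, -3.
For λ=4: eigenvector (1,-2,1).
For λ=3: eigenvector (0,0,1).
For λ=-3: eigenvector (-1,3,0).
General solution: C_1e^(4t)(1,-2,1) + C_2e^(3t)(0,0,1) + C_3e^(-3t)(-1,3,0).

u(t) = C_1e^(4t) - C_3e^(-3t), v(t) = -2C_1e^(4t) + 3C_3e^(-3t), w(t) = C_1e^(4t) + C_2e^(3t)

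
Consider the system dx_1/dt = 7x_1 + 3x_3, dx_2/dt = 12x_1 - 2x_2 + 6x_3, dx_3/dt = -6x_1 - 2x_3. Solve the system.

x_1(t) = K_1e^(t) + K_3e^(4t), x_2(t) = K_2e^(-2t) + K_3e^(4t), x_3(t) = -2K_1e^(t) - K_3e^(4t)

Coefficient matrix A = [[7, 0, 3], [12, -2, 6], [-6, 0, -2]].
det(A - λI) = 0 gives eigenvalues λ = 1, -2, 4.
For λ=1: eigenvector (1,0,-2).
For λ=-2: eigenvector (0,1,0).
For λ=4: eigenvector (1,1,-1).
General solution: K_1e^(t)(1,0,-2) + K_2e^(-2t)(0,1,0) + K_3e^(4t)(1,1,-1).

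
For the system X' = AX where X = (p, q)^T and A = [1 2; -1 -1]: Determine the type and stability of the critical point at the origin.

A = [[1,2],[-1,-1]]; det(A-λI) = λ^2 + 1.
λ = 0 ± i: zero real part.

center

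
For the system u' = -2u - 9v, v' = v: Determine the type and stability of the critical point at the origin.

A = [[-2,-9],[0,1]]; det(A-λI) = λ^2 + λ - 2.
λ = -2, 1: opposite signs.

saddle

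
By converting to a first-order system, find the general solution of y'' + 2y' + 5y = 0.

y(t) = C_1e^(-t)cos(2t) + C_2e^(-t)sin(2t)

Let x_1 = y, x_2 = y'. Then x_1' = x_2 and x_2' = -5x_1 - 2x_2.
A = [[0,1],[-5,-2]]; det(A-λI) = λ^2 + 2λ + 5.
Eigenvalues λ = -1 ± 2i.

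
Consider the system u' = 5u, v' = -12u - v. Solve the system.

Coefficient matrix A = [[5, 0], [-12, -1]].
Characteristic polynomial det(A - λI) = λ^2 - 4λ - 5 = 0.
Eigenvalues λ = -1, 5.
For λ=-1: (A-λI) row 1 is [6, 0], so an eigenvector is (0, -1).
For λ=5: (A-λI) row 2 is [-12, -6], so an eigenvector is (1, -2).
General solution: C_1e^(-t)(0,-1) + C_2e^(5t)(1,-2).

u(t) = C_2e^(5t), v(t) = -C_1e^(-t) - 2C_2e^(5t)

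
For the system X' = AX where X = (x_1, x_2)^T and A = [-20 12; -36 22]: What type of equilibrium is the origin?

A = [[-20,12],[-36,22]]; det(A-λI) = λ^2 - 2λ - 8.
λ = 4, -2: opposite signs.

saddle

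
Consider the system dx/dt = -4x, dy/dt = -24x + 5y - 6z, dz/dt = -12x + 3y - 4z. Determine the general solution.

Coefficient matrix A = [[-4, 0, 0], [-24, 5, -6], [-12, 3, -4]].
det(A - λI) = 0 gives eigenvalues λ = -4, 2, -1.
For λ=-4: eigenvector (1,4,2).
For λ=2: eigenvector (0,2,1).
For λ=-1: eigenvector (0,1,1).
General solution: K_1e^(-4t)(1,4,2) + K_2e^(2t)(0,2,1) + K_3e^(-t)(0,1,1).

x(t) = K_1e^(-4t), y(t) = 4K_1e^(-4t) + 2K_2e^(2t) + K_3e^(-t), z(t) = 2K_1e^(-4t) + K_2e^(2t) + K_3e^(-t)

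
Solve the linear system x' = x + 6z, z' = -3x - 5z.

x(t) = -K_1e^(-2t)sin(3t) + K_1e^(-2t)cos(3t) + K_2e^(-2t)sin(3t) + K_2e^(-2t)cos(3t), z(t) = -K_1e^(-2t)cos(3t) - K_2e^(-2t)sin(3t)

Coefficient matrix A = [[1, 6], [-3, -5]].
Characteristic polynomial det(A - λI) = λ^2 + 4λ + 13 = 0.
Eigenvalues λ = -2 ± 3i (complex conjugate pair).
For λ=-2+3i: an eigenvector is (1,-1) - i(-1,0) = (1 + i, -1).
A real fundamental pair from Re and Im of e^((-2+3i)t)v: X_1 = e^(-2t)(cos(3t)·(1,-1) + sin(3t)·(-1,0)), X_2 = e^(-2t)(sin(3t)·(1,-1) - cos(3t)·(-1,0)).
General solution: K_1X_1 + K_2X_2.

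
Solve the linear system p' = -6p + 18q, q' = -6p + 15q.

p(t) = 2C_1e^(3t) - 3C_2e^(6t), q(t) = C_1e^(3t) - 2C_2e^(6t)

Coefficient matrix A = [[-6, 18], [-6, 15]].
Characteristic polynomial det(A - λI) = λ^2 - 9λ + 18 = 0.
Eigenvalues λ = 3, 6.
For λ=3: (A-λI) row 1 is [-9, 18], so an eigenvector is (2, 1).
For λ=6: (A-λI) row 1 is [-12, 18], so an eigenvector is (-3, -2).
General solution: C_1e^(3t)(2,1) + C_2e^(6t)(-3,-2).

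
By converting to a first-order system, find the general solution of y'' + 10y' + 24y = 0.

y(t) = c_1e^(-6t) + c_2e^(-4t)

Let x_1 = y, x_2 = y'. Then x_1' = x_2 and x_2' = -24x_1 - 10x_2.
A = [[0,1],[-24,-10]]; det(A-λI) = λ^2 + 10λ + 24.
Eigenvalues λ = -6, -4 with eigenvectors (1,-6), (1,-4).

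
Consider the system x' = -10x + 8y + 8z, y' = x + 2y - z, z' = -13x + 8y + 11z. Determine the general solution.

Coefficient matrix A = [[-10, 8, 8], [1, 2, -1], [-13, 8, 11]].
det(A - λI) = 0 gives eigenvalues λ = 3, 2, -2.
For λ=3: eigenvector (0,-1,1).
For λ=2: eigenvector (2,1,2).
For λ=-2: eigenvector (1,0,1).
General solution: C_1e^(3t)(0,-1,1) + C_2e^(2t)(2,1,2) + C_3e^(-2t)(1,0,1).

x(t) = 2C_2e^(2t) + C_3e^(-2t), y(t) = -C_1e^(3t) + C_2e^(2t), z(t) = C_1e^(3t) + 2C_2e^(2t) + C_3e^(-2t)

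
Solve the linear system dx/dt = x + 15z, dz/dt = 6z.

x(t) = -3K_1e^(6t) + K_2e^(t), z(t) = -K_1e^(6t)

Coefficient matrix A = [[1, 15], [0, 6]].
Characteristic polynomial det(A - λI) = λ^2 - 7λ + 6 = 0.
Eigenvalues λ = 6, 1.
For λ=6: (A-λI) row 1 is [-5, 15], so an eigenvector is (-3, -1).
For λ=1: (A-λI) row 1 is [0, 15], so an eigenvector is (1, 0).
General solution: K_1e^(6t)(-3,-1) + K_2e^(t)(1,0).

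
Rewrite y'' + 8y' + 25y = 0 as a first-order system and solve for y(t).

Let x_1 = y, x_2 = y'. Then x_1' = x_2 and x_2' = -25x_1 - 8x_2.
A = [[0,1],[-25,-8]]; det(A-λI) = λ^2 + 8λ + 25.
Eigenvalues λ = -4 ± 3i.

y(t) = C_1e^(-4t)cos(3t) + C_2e^(-4t)sin(3t)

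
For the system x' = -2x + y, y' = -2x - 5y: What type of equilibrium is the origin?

A = [[-2,1],[-2,-5]]; det(A-λI) = λ^2 + 7λ + 12.
λ = -3, -4: both negative.

stable node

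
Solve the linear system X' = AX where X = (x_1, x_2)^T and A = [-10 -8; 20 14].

Coefficient matrix A = [[-10, -8], [20, 14]].
Characteristic polynomial det(A - λI) = λ^2 - 4λ + 20 = 0.
Eigenvalues λ = 2 ± 4i (complex conjugate pair).
For λ=2+4i: an eigenvector is (-1,2) - i(-1,1) = (-1 + i, 2 - i).
A real fundamental pair from Re and Im of e^((2+4i)t)v: X_1 = e^(2t)(cos(4t)·(-1,2) + sin(4t)·(-1,1)), X_2 = e^(2t)(sin(4t)·(-1,2) - cos(4t)·(-1,1)).
General solution: c_1X_1 + c_2X_2.

x_1(t) = -c_1e^(2t)sin(4t) - c_1e^(2t)cos(4t) - c_2e^(2t)sin(4t) + c_2e^(2t)cos(4t), x_2(t) = c_1e^(2t)sin(4t) + 2c_1e^(2t)cos(4t) + 2c_2e^(2t)sin(4t) - c_2e^(2t)cos(4t)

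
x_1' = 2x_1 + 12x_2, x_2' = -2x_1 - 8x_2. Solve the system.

x_1(t) = -2C_1e^(-4t) - 3C_2e^(-2t), x_2(t) = C_1e^(-4t) + C_2e^(-2t)

Coefficient matrix A = [[2, 12], [-2, -8]].
Characteristic polynomial det(A - λI) = λ^2 + 6λ + 8 = 0.
Eigenvalues λ = -4, -2.
For λ=-4: (A-λI) row 1 is [6, 12], so an eigenvector is (-2, 1).
For λ=-2: (A-λI) row 1 is [4, 12], so an eigenvector is (-3, 1).
General solution: C_1e^(-4t)(-2,1) + C_2e^(-2t)(-3,1).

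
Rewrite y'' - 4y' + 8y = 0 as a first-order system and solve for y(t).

y(t) = C_1e^(2t)cos(2t) + C_2e^(2t)sin(2t)

Let x_1 = y, x_2 = y'. Then x_1' = x_2 and x_2' = -8x_1 + 4x_2.
A = [[0,1],[-8,4]]; det(A-λI) = λ^2 - 4λ + 8.
Eigenvalues λ = 2 ± 2i.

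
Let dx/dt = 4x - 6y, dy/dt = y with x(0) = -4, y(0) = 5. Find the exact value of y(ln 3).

A = [[4,-6],[0,1]]; eigenvalues λ = 4, 1.
Eigenvectors: (1,0) for λ=4, (2,1) for λ=1.
From the initial condition, c_1 = -14, c_2 = 5.
y(ln 3) = (-14)(3^4)(0) + (5)(3^1)(1) = 15.

15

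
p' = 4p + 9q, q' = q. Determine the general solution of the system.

Coefficient matrix A = [[4, 9], [0, 1]].
Characteristic polynomial det(A - λI) = λ^2 - 5λ + 4 = 0.
Eigenvalues λ = 4, 1.
For λ=4: (A-λI) row 1 is [0, 9], so an eigenvector is (-1, 0).
For λ=1: (A-λI) row 1 is [3, 9], so an eigenvector is (3, -1).
General solution: K_1e^(4t)(-1,0) + K_2e^(t)(3,-1).

p(t) = -K_1e^(4t) + 3K_2e^(t), q(t) = -K_2e^(t)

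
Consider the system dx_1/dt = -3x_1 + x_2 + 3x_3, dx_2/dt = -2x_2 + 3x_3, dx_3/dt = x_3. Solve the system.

x_1(t) = c_1e^(-2t) - c_2e^(-3t) + c_3e^(t), x_2(t) = c_1e^(-2t) + c_3e^(t), x_3(t) = c_3e^(t)

Coefficient matrix A = [[-3, 1, 3], [0, -2, 3], [0, 0, 1]].
det(A - λI) = 0 gives eigenvalues λ = -2, -3, 1.
For λ=-2: eigenvector (1,1,0).
For λ=-3: eigenvector (-1,0,0).
For λ=1: eigenvector (1,1,1).
General solution: c_1e^(-2t)(1,1,0) + c_2e^(-3t)(-1,0,0) + c_3e^(t)(1,1,1).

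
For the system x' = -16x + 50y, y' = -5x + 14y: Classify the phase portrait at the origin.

stable spiral

A = [[-16,50],[-5,14]]; det(A-λI) = λ^2 + 2λ + 26.
λ = -1 ± 5i: negative real part.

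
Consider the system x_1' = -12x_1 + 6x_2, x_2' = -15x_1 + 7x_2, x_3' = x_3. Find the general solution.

x_1(t) = -3c_1e^(-2t) + 2c_2e^(-3t), x_2(t) = -5c_1e^(-2t) + 3c_2e^(-3t), x_3(t) = c_3e^(t)

Coefficient matrix A = [[-12, 6, 0], [-15, 7, 0], [0, 0, 1]].
det(A - λI) = 0 gives eigenvalues λ = -2, -3, 1.
For λ=-2: eigenvector (-3,-5,0).
For λ=-3: eigenvector (2,3,0).
For λ=1: eigenvector (0,0,1).
General solution: c_1e^(-2t)(-3,-5,0) + c_2e^(-3t)(2,3,0) + c_3e^(t)(0,0,1).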